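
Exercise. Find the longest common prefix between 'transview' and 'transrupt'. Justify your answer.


Compare from the start: 5 characters match: 'trans'. Mismatch at position 6: 'v' vs 'r'.

trans


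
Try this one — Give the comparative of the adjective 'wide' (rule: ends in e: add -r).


Apply comparative formation (ends in e: add -r): 'wide' -> 'wider'.

wider


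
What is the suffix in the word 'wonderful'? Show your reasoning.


The word 'wonderful' = 'wonder' (root) + '-ful' (suffix). The suffix is '-ful'.

ful


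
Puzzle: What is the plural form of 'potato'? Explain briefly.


Apply rule: Add -es (consonant + o). 'potato' becomes 'potatoes'.

potatoes


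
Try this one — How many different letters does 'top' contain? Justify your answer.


Unique letters in 'top': {o, p, t} = 3 distinct letters.

3


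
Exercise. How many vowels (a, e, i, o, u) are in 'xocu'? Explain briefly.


Vowels in 'xocu': o, u = 2 vowels.

2


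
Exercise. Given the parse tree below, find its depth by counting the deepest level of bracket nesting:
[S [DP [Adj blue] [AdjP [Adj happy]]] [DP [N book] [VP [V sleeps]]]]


Count bracket nesting levels:
'[' at pos 0: depth = 1
'[' at pos 3: depth = 2
'[' at pos 7: depth = 3
'[' at pos 18: depth = 3
'[' at pos 24: depth = 4
'[' at pos 38: depth = 2
'[' at pos 42: depth = 3
'[' at pos 51: depth = 3
'[' at pos 55: depth = 4
Maximum depth reached: 4

4


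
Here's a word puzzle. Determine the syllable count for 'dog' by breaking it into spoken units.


Break 'dog' into syllables: dog -> dog = 1 syllable

1 syllable


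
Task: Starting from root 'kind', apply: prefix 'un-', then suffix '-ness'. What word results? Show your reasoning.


Step 1: Add prefix 'un-' to 'kind' = 'unkind'
Step 2: Add suffix '-ness' to 'unkind' = 'unkindness'

unkindness


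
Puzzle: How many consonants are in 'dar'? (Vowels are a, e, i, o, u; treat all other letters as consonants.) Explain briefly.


Consonants in 'dar': d, r = 2 consonants.

2


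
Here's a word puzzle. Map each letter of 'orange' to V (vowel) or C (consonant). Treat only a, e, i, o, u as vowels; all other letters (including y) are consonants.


Letter mapping: o = V, r = C, a = V, n = C, g = C, e = V.

VCVCCV


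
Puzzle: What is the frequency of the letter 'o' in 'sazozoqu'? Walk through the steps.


Letter 'o' in 'sazozoqu': found at position(s) 4, 6 = 2 occurrence(s).

2


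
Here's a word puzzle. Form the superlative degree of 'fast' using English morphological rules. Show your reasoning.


Apply superlative formation (add -est): 'fast' -> 'fastest'.

fastest


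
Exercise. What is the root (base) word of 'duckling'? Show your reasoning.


Remove suffix '-ling' from 'duckling' to get root 'duck'.

duck


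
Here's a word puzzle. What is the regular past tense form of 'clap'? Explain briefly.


Apply rule: Double final consonant and add -ed. 'clap' becomes 'clapped'.

clapped


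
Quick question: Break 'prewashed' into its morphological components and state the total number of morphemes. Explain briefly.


Step 1: Identify prefix: 'pre' (meaning: before)
Step 2: Identify root: 'wash'
Step 3: Identify suffix(es): 'ed'
Decomposition: pre- (prefix: before) + wash (root) + -ed (suffix: past)
Total morphemes: 3

3 morphemes (pre- (prefix: before) + wash (root) + -ed (suffix: past))


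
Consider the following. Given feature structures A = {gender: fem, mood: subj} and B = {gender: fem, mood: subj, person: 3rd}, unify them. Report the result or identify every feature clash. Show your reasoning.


Compare features:
gender: A=fem vs B=fem -> unified: fem
mood: A=subj vs B=subj -> unified: subj
person: A=_ vs B=3rd -> unified: 3rd
No clashes found.

Unified: {gender: fem, mood: subj, person: 3rd}


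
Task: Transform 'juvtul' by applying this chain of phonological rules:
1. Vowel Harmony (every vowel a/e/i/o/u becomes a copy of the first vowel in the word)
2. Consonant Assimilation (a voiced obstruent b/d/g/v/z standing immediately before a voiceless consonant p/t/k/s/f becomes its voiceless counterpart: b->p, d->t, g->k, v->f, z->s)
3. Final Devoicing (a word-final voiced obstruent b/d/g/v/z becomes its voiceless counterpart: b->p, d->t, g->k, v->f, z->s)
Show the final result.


Starting form: 'juvtul'
Rule 1: Vowel Harmony: all vowels already match. No change.
Rule 2: Consonant Assimilation: voiced obstruent before voiceless consonant becomes voiceless ('vt' -> 'ft'). 'juvtul' -> 'juftul'
Rule 3: Final Devoicing: final consonant 'l' is not one of the voiced obstruents b/d/g/v/z. No change.
Final form: 'juftul'

juftul


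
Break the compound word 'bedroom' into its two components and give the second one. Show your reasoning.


Split 'bedroom' into 'bed' + 'room'. The second part is 'room'.

room


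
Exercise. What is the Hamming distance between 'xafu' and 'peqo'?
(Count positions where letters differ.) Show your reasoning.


Alignment:
Position 1: 'x' vs 'p' = DIFFER
Position 2: 'a' vs 'e' = DIFFER
Position 3: 'f' vs 'q' = DIFFER
Position 4: 'u' vs 'o' = DIFFER
Total differences: 4

4


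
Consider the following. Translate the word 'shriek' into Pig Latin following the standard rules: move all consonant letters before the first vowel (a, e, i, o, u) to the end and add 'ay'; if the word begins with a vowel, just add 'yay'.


'shriek': move consonant cluster 'shr' to end and add 'ay': 'iekshray'.

iekshray


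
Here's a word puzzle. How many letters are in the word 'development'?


Spell out 'development' and number each letter: d(1), e(2), v(3), e(4), l(5), o(6), p(7), m(8), e(9), n(10), t(11). Total: 11 letters.

11


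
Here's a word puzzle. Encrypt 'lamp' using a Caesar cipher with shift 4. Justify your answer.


Shift each letter by 4: l -> p, a -> e, m -> q, p -> t. Result: 'peqt'.

peqt


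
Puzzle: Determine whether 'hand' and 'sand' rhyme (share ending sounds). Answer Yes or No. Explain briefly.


Rime (stressed vowel + following sounds) of 'hand': -and = /ænd/
Rime of 'sand': -and = /ænd/
/ænd/ and /ænd/ are the same ending sound, so the words rhyme.

Yes


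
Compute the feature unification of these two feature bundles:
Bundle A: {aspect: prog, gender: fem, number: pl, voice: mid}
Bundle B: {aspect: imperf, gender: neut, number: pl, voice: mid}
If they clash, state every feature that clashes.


Compare features:
aspect: A=prog vs B=imperf -> CLASH
gender: A=fem vs B=neut -> CLASH
number: A=pl vs B=pl -> unified: pl
voice: A=mid vs B=mid -> unified: mid
Clashes detected on features 'aspect' (prog vs imperf) and 'gender' (fem vs neut); unification fails.

CLASH on 'aspect' (prog vs imperf) and 'gender' (fem vs neut)


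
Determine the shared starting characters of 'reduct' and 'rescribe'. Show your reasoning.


Compare from the start: 2 characters match: 're'. Mismatch at position 3: 'd' vs 's'.

re


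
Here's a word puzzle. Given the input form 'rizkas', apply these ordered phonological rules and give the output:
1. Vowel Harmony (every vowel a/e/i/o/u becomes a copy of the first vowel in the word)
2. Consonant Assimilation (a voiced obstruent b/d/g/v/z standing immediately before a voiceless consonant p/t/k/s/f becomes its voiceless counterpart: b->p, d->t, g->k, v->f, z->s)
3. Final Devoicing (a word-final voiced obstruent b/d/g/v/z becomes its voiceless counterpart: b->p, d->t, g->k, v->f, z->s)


Starting form: 'rizkas'
Rule 1: Vowel Harmony: all vowels become 'i' (matching first vowel). 'rizkas' -> 'rizkis'
Rule 2: Consonant Assimilation: voiced obstruent before voiceless consonant becomes voiceless ('zk' -> 'sk'). 'rizkis' -> 'riskis'
Rule 3: Final Devoicing: final consonant 's' is not one of the voiced obstruents b/d/g/v/z. No change.
Final form: 'riskis'

riskis


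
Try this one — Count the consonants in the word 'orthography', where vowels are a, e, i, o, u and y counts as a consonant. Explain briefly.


Consonants in 'orthography': r, t, h, g, r, p, h, y = 8 consonants.

8


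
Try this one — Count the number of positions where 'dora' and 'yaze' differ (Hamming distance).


Alignment:
Position 1: 'd' vs 'y' = DIFFER
Position 2: 'o' vs 'a' = DIFFER
Position 3: 'r' vs 'z' = DIFFER
Position 4: 'a' vs 'e' = DIFFER
Total differences: 4

4


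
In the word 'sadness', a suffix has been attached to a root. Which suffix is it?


The word 'sadness' = 'sad' (root) + '-ness' (suffix). The suffix is '-ness'.

ness


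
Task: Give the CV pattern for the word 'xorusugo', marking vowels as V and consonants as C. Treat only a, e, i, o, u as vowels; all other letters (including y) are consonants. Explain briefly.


Letter mapping: x = C, o = V, r = C, u = V, s = C, u = V, g = C, o = V.

CVCVCVCV


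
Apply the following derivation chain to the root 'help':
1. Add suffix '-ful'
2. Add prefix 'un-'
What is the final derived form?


Step 1: Add suffix '-ful' to 'help' = 'helpful'
Step 2: Add prefix 'un-' to 'helpful' = 'unhelpful'

unhelpful


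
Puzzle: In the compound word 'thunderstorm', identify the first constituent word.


Split 'thunderstorm' into 'thunder' + 'storm'. The first part is 'thunder'.

thunder


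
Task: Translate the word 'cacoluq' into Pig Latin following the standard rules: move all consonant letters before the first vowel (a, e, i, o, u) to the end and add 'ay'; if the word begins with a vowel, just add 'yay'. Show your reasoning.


'cacoluq': move consonant cluster 'c' to end and add 'ay': 'acoluqcay'.

acoluqcay


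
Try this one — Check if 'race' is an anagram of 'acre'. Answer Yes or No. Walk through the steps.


Sorted letters of 'race': 'acer'
Sorted letters of 'acre': 'acer'
They match.

Yes


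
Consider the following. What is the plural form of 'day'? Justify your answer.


Apply rule: Add -s. 'day' becomes 'days'.

days


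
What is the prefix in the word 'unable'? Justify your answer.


The word 'unable' = 'un' (prefix) + 'able' (root). The prefix is 'un'.

un


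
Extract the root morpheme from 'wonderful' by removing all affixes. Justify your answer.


Remove suffix '-ful' from 'wonderful' to get root 'wonder'.

wonder


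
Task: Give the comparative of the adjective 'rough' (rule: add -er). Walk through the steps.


Apply comparative formation (add -er): 'rough' -> 'rougher'.

rougher


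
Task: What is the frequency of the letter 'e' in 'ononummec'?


Letter 'e' in 'ononummec': found at position(s) 8 = 1 occurrence(s).

1


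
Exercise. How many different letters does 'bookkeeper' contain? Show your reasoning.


Unique letters in 'bookkeeper': {b, e, k, o, p, r} = 6 distinct letters.

6


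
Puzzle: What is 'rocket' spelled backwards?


Reverse 'rocket' character by character: 'tekcor'.

tekcor


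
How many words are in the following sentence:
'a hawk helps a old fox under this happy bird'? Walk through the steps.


Split into words: a | hawk | helps | a | old | fox | under | this | happy | bird = 10 words.

10


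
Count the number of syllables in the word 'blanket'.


Break 'blanket' into syllables: blan-ket -> blan | ket = 2 syllables

2 syllables


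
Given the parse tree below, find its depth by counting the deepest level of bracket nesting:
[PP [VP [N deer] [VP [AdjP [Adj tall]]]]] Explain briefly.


Count bracket nesting levels:
'[' at pos 0: depth = 1
'[' at pos 4: depth = 2
'[' at pos 8: depth = 3
'[' at pos 17: depth = 3
'[' at pos 21: depth = 4
'[' at pos 27: depth = 5
Maximum depth reached: 5

5


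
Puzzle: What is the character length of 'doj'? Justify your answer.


Spell out 'doj' and number each letter: d(1), o(2), j(3). Total: 3 letters.

3


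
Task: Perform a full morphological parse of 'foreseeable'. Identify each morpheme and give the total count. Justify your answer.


Step 1: Identify prefix: 'fore' (meaning: before/front)
Step 2: Identify root: 'see'
Step 3: Identify suffix(es): 'able'
Decomposition: fore- (prefix: before/front) + see (root) + -able (suffix: capable of)
Total morphemes: 3

3 morphemes (fore- (prefix: before/front) + see (root) + -able (suffix: capable of))


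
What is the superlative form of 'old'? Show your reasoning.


Apply superlative formation (add -est): 'old' -> 'oldest'.

oldest


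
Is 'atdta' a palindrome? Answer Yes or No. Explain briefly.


Forward: 'atdta'
Reversed: 'atdta'
They are identical.

Yes


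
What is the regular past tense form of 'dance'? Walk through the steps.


Apply rule: Add -d (word ends in -e). 'dance' becomes 'danced'.

danced


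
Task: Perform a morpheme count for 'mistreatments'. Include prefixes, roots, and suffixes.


Decomposition: mis- (prefix) + treat (root) + -ment (suffix) + -s (plural) = 4 morpheme(s)

4 morphemes


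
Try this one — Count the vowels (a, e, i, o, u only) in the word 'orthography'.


Vowels in 'orthography': o, o, a = 3 vowels.

3


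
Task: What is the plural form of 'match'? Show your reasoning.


Apply rule: Add -es (sibilant/fricative ending). 'match' becomes 'matches'.

matches


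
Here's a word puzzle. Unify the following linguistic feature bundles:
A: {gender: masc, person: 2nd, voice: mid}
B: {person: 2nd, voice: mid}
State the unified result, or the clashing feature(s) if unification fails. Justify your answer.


Compare features:
gender: A=masc vs B=_ -> unified: masc
person: A=2nd vs B=2nd -> unified: 2nd
voice: A=mid vs B=mid -> unified: mid
No clashes found.

Unified: {gender: masc, person: 2nd, voice: mid}


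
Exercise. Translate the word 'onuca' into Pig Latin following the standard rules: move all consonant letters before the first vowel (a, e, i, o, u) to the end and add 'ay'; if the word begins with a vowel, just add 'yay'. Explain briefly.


'onuca' starts with a vowel, so add 'yay': 'onucayay'.

onucayay


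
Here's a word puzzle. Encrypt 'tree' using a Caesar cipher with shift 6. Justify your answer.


Shift each letter by 6: t -> z, r -> x, e -> k, e -> k. Result: 'zxkk'.

zxkk


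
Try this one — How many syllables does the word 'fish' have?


Break 'fish' into syllables: fish -> fish = 1 syllable

1 syllable


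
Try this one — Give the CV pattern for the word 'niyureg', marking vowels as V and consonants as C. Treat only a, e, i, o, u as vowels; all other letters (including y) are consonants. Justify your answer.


Letter mapping: n = C, i = V, y = C, u = V, r = C, e = V, g = C.

CVCVCVC


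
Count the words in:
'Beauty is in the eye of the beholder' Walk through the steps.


Split into words: Beauty | is | in | the | eye | of | the | beholder = 8 words.

8


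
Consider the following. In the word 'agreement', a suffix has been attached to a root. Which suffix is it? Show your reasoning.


The word 'agreement' = 'agree' (root) + '-ment' (suffix). The suffix is '-ment'.

ment


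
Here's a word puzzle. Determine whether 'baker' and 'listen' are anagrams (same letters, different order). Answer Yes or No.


Sorted letters of 'baker': 'abekr'
Sorted letters of 'listen': 'eilnst'
They do not match.

No


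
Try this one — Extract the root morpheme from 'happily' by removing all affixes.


Remove suffix '-ly' from 'happily' to get root 'happy'.

happy


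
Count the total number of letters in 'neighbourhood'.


Spell out 'neighbourhood' and number each letter: n(1), e(2), i(3), g(4), h(5), b(6), o(7), u(8), r(9), h(10), o(11), o(12), d(13). Total: 13 letters.

13


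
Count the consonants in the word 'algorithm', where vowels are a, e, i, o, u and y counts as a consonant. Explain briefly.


Consonants in 'algorithm': l, g, r, t, h, m = 6 consonants.

6


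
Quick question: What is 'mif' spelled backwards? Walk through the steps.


Reverse 'mif' character by character: 'fim'.

fim


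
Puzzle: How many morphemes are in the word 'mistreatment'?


Decomposition: mis- (prefix) + treat (root) + -ment (suffix) = 3 morpheme(s)

3 morphemes


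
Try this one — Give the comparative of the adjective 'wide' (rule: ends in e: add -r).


Apply comparative formation (ends in e: add -r): 'wide' -> 'wider'.

wider


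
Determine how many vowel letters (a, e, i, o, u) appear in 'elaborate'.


Vowels in 'elaborate': e, a, o, a, e = 5 vowels.

5


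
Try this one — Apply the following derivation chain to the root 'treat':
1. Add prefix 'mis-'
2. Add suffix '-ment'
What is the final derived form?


Step 1: Add prefix 'mis-' to 'treat' = 'mistreat'
Step 2: Add suffix '-ment' to 'mistreat' = 'mistreatment'

mistreatment


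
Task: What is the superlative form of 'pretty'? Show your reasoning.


Apply superlative formation (consonant + y: change y to i, add -est): 'pretty' -> 'prettiest'.

prettiest


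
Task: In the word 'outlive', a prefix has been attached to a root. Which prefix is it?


The word 'outlive' = 'out' (prefix) + 'live' (root). The prefix is 'out'.

out


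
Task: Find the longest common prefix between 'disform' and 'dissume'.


Compare from the start: 3 characters match: 'dis'. Mismatch at position 4: 'f' vs 's'.

dis


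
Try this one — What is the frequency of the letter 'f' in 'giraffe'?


Letter 'f' in 'giraffe': found at position(s) 5, 6 = 2 occurrence(s).

2


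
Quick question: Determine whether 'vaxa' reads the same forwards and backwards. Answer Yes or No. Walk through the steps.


Forward: 'vaxa'
Reversed: 'axav'
They differ.

No


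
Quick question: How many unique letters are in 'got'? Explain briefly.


Unique letters in 'got': {g, o, t} = 3 distinct letters.

3


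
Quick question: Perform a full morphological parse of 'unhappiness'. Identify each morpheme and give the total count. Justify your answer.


Step 1: Identify prefix: 'un' (meaning: not/reverse)
Step 2: Identify root: 'happy'
Step 3: Identify suffix(es): 'ness'
Decomposition: un- (prefix: not/reverse) + happy (root) + -ness (suffix: state of)
Total morphemes: 3

3 morphemes (un- (prefix: not/reverse) + happy (root) + -ness (suffix: state of))


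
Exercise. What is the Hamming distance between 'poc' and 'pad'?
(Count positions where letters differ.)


Alignment:
Position 1: 'p' vs 'p' = match
Position 2: 'o' vs 'a' = DIFFER
Position 3: 'c' vs 'd' = DIFFER
Total differences: 2

2


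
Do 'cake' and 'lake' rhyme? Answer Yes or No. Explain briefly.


Rime (stressed vowel + following sounds) of 'cake': -ake = /eɪk/
Rime of 'lake': -ake = /eɪk/
/eɪk/ and /eɪk/ are the same ending sound, so the words rhyme.

Yes


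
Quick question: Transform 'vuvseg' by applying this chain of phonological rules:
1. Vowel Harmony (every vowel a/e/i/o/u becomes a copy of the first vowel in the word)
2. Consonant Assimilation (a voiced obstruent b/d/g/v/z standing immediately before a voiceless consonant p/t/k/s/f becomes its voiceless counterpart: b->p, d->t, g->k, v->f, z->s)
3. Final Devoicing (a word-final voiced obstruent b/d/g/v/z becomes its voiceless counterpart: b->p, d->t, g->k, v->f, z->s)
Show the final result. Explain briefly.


Starting form: 'vuvseg'
Rule 1: Vowel Harmony: all vowels become 'u' (matching first vowel). 'vuvseg' -> 'vuvsug'
Rule 2: Consonant Assimilation: voiced obstruent before voiceless consonant becomes voiceless ('vs' -> 'fs'). 'vuvsug' -> 'vufsug'
Rule 3: Final Devoicing: word-final voiced obstruent 'g' becomes voiceless 'k'. 'vufsug' -> 'vufsuk'
Final form: 'vufsuk'

vufsuk


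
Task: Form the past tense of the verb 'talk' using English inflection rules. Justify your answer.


Apply rule: Add -ed. 'talk' becomes 'talked'.

talked


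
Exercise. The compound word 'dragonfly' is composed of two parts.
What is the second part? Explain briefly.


Split 'dragonfly' into 'dragon' + 'fly'. The second part is 'fly'.

fly


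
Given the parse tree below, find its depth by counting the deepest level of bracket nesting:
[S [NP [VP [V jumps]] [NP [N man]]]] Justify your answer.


Count bracket nesting levels:
'[' at pos 0: depth = 1
'[' at pos 3: depth = 2
'[' at pos 7: depth = 3
'[' at pos 11: depth = 4
'[' at pos 22: depth = 3
'[' at pos 26: depth = 4
Maximum depth reached: 4

4


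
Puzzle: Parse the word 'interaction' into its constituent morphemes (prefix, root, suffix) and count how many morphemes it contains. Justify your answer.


Step 1: Identify prefix: 'inter' (meaning: between)
Step 2: Identify root: 'act'
Step 3: Identify suffix(es): 'ion'
Decomposition: inter- (prefix: between) + act (root) + -ion (suffix: act of)
Total morphemes: 3

3 morphemes (inter- (prefix: between) + act (root) + -ion (suffix: act of))


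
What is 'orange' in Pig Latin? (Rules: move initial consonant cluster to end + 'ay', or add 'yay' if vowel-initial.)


'orange' starts with a vowel, so add 'yay': 'orangeyay'.

orangeyay


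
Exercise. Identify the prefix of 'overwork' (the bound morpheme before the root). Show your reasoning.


The word 'overwork' = 'over' (prefix) + 'work' (root). The prefix is 'over'.

over


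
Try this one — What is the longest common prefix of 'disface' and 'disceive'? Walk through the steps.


Compare from the start: 3 characters match: 'dis'. Mismatch at position 4: 'f' vs 'c'.

dis


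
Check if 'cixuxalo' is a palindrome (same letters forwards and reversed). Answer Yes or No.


Forward: 'cixuxalo'
Reversed: 'olaxuxic'
They differ.

No


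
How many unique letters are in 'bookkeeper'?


Unique letters in 'bookkeeper': {b, e, k, o, p, r} = 6 distinct letters.

6


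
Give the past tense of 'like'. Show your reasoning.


Apply rule: Add -d (word ends in -e). 'like' becomes 'liked'.

liked


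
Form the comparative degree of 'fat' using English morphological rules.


Apply comparative formation (double final consonant, add -er): 'fat' -> 'fatter'.

fatter


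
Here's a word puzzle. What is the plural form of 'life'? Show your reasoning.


Apply rule: Change -fe to -ves. 'life' becomes 'lives'.

lives


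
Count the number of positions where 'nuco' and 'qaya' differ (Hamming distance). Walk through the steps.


Alignment:
Position 1: 'n' vs 'q' = DIFFER
Position 2: 'u' vs 'a' = DIFFER
Position 3: 'c' vs 'y' = DIFFER
Position 4: 'o' vs 'a' = DIFFER
Total differences: 4

4


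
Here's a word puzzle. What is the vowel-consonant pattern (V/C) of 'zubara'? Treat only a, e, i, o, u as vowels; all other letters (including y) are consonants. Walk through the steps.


Letter mapping: z = C, u = V, b = C, a = V, r = C, a = V.

CVCVCV


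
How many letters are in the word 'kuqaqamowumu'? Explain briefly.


Spell out 'kuqaqamowumu' and number each letter: k(1), u(2), q(3), a(4), q(5), a(6), m(7), o(8), w(9), u(10), m(11), u(12). Total: 12 letters.

12


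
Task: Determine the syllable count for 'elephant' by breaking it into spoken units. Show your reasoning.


Break 'elephant' into syllables: el-e-phant -> el | e | phant = 3 syllables

3 syllables


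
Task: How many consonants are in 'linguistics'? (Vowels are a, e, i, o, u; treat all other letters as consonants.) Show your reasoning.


Consonants in 'linguistics': l, n, g, s, t, c, s = 7 consonants.

7


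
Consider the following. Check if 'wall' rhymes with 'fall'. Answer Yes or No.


Rime (stressed vowel + following sounds) of 'wall': -all = /ɔːl/
Rime of 'fall': -all = /ɔːl/
/ɔːl/ and /ɔːl/ are the same ending sound, so the words rhyme.

Yes


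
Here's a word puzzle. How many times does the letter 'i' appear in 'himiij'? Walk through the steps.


Letter 'i' in 'himiij': found at position(s) 2, 4, 5 = 3 occurrence(s).

3


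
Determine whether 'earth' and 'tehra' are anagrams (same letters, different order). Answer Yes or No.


Sorted letters of 'earth': 'aehrt'
Sorted letters of 'tehra': 'aehrt'
They match.

Yes


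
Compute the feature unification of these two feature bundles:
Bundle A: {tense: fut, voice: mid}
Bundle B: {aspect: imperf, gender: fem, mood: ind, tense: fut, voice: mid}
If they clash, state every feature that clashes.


Compare features:
aspect: A=_ vs B=imperf -> unified: imperf
gender: A=_ vs B=fem -> unified: fem
mood: A=_ vs B=ind -> unified: ind
tense: A=fut vs B=fut -> unified: fut
voice: A=mid vs B=mid -> unified: mid
No clashes found.

Unified: {aspect: imperf, gender: fem, mood: ind, tense: fut, voice: mid}


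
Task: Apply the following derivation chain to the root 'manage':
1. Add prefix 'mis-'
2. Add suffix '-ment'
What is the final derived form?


Step 1: Add prefix 'mis-' to 'manage' = 'mismanage'
Step 2: Add suffix '-ment' to 'mismanage' = 'mismanagement'

mismanagement


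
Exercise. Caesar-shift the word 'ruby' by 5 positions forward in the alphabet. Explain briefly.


Shift each letter by 5: r -> w, u -> z, b -> g, y -> d. Result: 'wzgd'.

wzgd


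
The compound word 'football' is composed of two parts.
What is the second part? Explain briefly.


Split 'football' into 'foot' + 'ball'. The second part is 'ball'.

ball


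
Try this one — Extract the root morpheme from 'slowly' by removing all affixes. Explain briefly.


Remove suffix '-ly' from 'slowly' to get root 'slow'.

slow


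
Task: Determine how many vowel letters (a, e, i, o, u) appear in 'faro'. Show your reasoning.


Vowels in 'faro': a, o = 2 vowels.

2


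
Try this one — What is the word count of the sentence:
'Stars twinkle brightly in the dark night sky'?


Split into words: Stars | twinkle | brightly | in | the | dark | night | sky = 8 words.

8


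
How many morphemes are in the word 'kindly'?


Decomposition: kind (root) + -ly (suffix) = 2 morpheme(s)

2 morphemes


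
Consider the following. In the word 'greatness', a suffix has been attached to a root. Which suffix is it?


The word 'greatness' = 'great' (root) + '-ness' (suffix). The suffix is '-ness'.

ness


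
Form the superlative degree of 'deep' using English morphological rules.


Apply superlative formation (add -est): 'deep' -> 'deepest'.

deepest


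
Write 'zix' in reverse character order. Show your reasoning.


Reverse 'zix' character by character: 'xiz'.

xiz


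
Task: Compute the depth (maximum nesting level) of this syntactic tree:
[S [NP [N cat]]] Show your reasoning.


Count bracket nesting levels:
'[' at pos 0: depth = 1
'[' at pos 3: depth = 2
'[' at pos 7: depth = 3
Maximum depth reached: 3

3


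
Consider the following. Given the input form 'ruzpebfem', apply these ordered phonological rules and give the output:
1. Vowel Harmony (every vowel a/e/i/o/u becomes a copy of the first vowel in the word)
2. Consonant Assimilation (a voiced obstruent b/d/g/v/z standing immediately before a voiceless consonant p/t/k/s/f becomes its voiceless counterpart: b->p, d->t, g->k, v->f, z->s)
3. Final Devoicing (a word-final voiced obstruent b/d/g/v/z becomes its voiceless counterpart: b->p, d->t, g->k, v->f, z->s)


Starting form: 'ruzpebfem'
Rule 1: Vowel Harmony: all vowels become 'u' (matching first vowel). 'ruzpebfem' -> 'ruzpubfum'
Rule 2: Consonant Assimilation: voiced obstruent before voiceless consonant becomes voiceless ('zp' -> 'sp', 'bf' -> 'pf'). 'ruzpubfum' -> 'ruspupfum'
Rule 3: Final Devoicing: final consonant 'm' is not one of the voiced obstruents b/d/g/v/z. No change.
Final form: 'ruspupfum'

ruspupfum


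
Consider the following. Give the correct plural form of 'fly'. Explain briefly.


Apply rule: Change -y to -ies (consonant + y). 'fly' becomes 'flies'.

flies


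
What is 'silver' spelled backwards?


Reverse 'silver' character by character: 'revlis'.

revlis


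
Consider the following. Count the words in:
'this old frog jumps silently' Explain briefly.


Split into words: this | old | frog | jumps | silently = 5 words.

5


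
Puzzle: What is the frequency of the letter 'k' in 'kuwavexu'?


Letter 'k' in 'kuwavexu': found at position(s) 1 = 1 occurrence(s).

1


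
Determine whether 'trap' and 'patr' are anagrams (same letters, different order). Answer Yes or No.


Sorted letters of 'trap': 'aprt'
Sorted letters of 'patr': 'aprt'
They match.

Yes


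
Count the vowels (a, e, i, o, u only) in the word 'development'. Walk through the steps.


Vowels in 'development': e, e, o, e = 4 vowels.

4


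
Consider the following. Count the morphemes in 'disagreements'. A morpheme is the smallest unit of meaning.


Decomposition: dis- (prefix) + agree (root) + -ment (suffix) + -s (plural) = 4 morpheme(s)

4 morphemes


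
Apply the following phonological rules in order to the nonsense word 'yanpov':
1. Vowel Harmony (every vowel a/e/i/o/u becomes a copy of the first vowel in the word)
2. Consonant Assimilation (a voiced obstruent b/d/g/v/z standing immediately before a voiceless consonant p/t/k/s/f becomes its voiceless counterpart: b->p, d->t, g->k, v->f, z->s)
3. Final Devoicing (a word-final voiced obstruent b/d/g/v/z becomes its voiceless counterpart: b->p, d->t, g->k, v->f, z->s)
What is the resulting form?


Starting form: 'yanpov'
Rule 1: Vowel Harmony: all vowels become 'a' (matching first vowel). 'yanpov' -> 'yanpav'
Rule 2: Consonant Assimilation: no voiced obstruent (b/d/g/v/z) stands immediately before a voiceless consonant (p/t/k/s/f). No change.
Rule 3: Final Devoicing: word-final voiced obstruent 'v' becomes voiceless 'f'. 'yanpav' -> 'yanpaf'
Final form: 'yanpaf'

yanpaf


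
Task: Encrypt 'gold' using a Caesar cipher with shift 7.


Shift each letter by 7: g -> n, o -> v, l -> s, d -> k. Result: 'nvsk'.

nvsk


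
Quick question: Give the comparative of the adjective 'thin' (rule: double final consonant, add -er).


Apply comparative formation (double final consonant, add -er): 'thin' -> 'thinner'.

thinner


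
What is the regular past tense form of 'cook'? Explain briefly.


Apply rule: Add -ed. 'cook' becomes 'cooked'.

cooked


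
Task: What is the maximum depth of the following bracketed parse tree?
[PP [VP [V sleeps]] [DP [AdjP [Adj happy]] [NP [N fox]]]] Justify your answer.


Count bracket nesting levels:
'[' at pos 0: depth = 1
'[' at pos 4: depth = 2
'[' at pos 8: depth = 3
'[' at pos 20: depth = 2
'[' at pos 24: depth = 3
'[' at pos 30: depth = 4
'[' at pos 43: depth = 3
'[' at pos 47: depth = 4
Maximum depth reached: 4

4


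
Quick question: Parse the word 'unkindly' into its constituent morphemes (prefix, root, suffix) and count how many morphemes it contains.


Step 1: Identify prefix: 'un' (meaning: not/reverse)
Step 2: Identify root: 'kind'
Step 3: Identify suffix(es): 'ly'
Decomposition: un- (prefix: not/reverse) + kind (root) + -ly (suffix: in manner of)
Total morphemes: 3

3 morphemes (un- (prefix: not/reverse) + kind (root) + -ly (suffix: in manner of))


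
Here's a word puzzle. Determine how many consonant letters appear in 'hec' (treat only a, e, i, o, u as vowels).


Consonants in 'hec': h, c = 2 consonants.

2


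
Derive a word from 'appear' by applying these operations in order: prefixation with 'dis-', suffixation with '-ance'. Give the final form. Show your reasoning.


Step 1: Add prefix 'dis-' to 'appear' = 'disappear'
Step 2: Add suffix '-ance' to 'disappear' = 'disappearance'

disappearance


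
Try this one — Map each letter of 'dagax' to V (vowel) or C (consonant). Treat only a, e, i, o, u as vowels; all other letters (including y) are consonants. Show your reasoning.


Letter mapping: d = C, a = V, g = C, a = V, x = C.

CVCVC


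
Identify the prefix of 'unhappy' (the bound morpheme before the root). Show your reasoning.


The word 'unhappy' = 'un' (prefix) + 'happy' (root). The prefix is 'un'.

un


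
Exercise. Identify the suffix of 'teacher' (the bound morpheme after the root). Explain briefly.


The word 'teacher' = 'teach' (root) + '-er' (suffix). The suffix is '-er'.

er


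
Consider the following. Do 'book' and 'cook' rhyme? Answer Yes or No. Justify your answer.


Rime (stressed vowel + following sounds) of 'book': -ook = /ʊk/
Rime of 'cook': -ook = /ʊk/
/ʊk/ and /ʊk/ are the same ending sound, so the words rhyme.

Yes


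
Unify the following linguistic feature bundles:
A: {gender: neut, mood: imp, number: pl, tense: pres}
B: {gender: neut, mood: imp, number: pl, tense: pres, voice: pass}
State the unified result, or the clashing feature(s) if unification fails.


Compare features:
gender: A=neut vs B=neut -> unified: neut
mood: A=imp vs B=imp -> unified: imp
number: A=pl vs B=pl -> unified: pl
tense: A=pres vs B=pres -> unified: pres
voice: A=_ vs B=pass -> unified: pass
No clashes found.

Unified: {gender: neut, mood: imp, number: pl, tense: pres, voice: pass}


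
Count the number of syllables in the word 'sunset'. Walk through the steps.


Break 'sunset' into syllables: sun-set -> sun | set = 2 syllables

2 syllables


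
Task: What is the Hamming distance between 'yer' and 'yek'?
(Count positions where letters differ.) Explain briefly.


Alignment:
Position 1: 'y' vs 'y' = match
Position 2: 'e' vs 'e' = match
Position 3: 'r' vs 'k' = DIFFER
Total differences: 1

1


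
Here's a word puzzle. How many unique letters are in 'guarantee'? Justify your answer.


Unique letters in 'guarantee': {a, e, g, n, r, t, u} = 7 distinct letters.

7


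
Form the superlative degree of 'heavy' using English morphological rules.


Apply superlative formation (consonant + y: change y to i, add -est): 'heavy' -> 'heaviest'.

heaviest


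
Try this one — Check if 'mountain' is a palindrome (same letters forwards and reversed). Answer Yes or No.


Forward: 'mountain'
Reversed: 'niatnuom'
They differ.

No


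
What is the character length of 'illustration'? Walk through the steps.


Spell out 'illustration' and number each letter: i(1), l(2), l(3), u(4), s(5), t(6), r(7), a(8), t(9), i(10), o(11), n(12). Total: 12 letters.

12


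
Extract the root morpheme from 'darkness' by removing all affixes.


Remove suffix '-ness' from 'darkness' to get root 'dark'.

dark


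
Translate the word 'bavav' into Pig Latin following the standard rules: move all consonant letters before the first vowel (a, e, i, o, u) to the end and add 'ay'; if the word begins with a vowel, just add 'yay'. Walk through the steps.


'bavav': move consonant cluster 'b' to end and add 'ay': 'avavbay'.

avavbay


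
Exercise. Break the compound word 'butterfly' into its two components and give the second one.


Split 'butterfly' into 'butter' + 'fly'. The second part is 'fly'.

fly


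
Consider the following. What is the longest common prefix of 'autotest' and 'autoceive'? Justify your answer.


Compare from the start: 4 characters match: 'auto'. Mismatch at position 5: 't' vs 'c'.

auto


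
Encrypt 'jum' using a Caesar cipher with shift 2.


Shift each letter by 2: j -> l, u -> w, m -> o. Result: 'lwo'.

lwo


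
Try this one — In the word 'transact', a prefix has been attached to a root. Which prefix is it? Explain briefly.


The word 'transact' = 'trans' (prefix) + 'act' (root). The prefix is 'trans'.

trans


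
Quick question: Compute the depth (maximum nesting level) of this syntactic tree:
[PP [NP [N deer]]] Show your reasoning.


Count bracket nesting levels:
'[' at pos 0: depth = 1
'[' at pos 4: depth = 2
'[' at pos 8: depth = 3
Maximum depth reached: 3

3


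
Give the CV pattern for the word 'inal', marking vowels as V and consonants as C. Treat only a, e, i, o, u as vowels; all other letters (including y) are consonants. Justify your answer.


Letter mapping: i = V, n = C, a = V, l = C.

VCVC


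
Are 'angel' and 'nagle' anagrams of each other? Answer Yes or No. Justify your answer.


Sorted letters of 'angel': 'aegln'
Sorted letters of 'nagle': 'aegln'
They match.

Yes


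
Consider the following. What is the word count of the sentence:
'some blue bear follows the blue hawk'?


Split into words: some | blue | bear | follows | the | blue | hawk = 7 words.

7


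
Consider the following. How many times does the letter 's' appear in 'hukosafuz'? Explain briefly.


Letter 's' in 'hukosafuz': found at position(s) 5 = 1 occurrence(s).

1


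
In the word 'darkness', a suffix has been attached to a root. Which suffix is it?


The word 'darkness' = 'dark' (root) + '-ness' (suffix). The suffix is '-ness'.

ness


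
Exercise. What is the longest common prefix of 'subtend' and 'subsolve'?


Compare from the start: 3 characters match: 'sub'. Mismatch at position 4: 't' vs 's'.

sub


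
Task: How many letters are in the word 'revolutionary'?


Spell out 'revolutionary' and number each letter: r(1), e(2), v(3), o(4), l(5), u(6), t(7), i(8), o(9), n(10), a(11), r(12), y(13). Total: 13 letters.

13


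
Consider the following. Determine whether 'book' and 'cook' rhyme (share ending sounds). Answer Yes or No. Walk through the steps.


Rime (stressed vowel + following sounds) of 'book': -ook = /ʊk/
Rime of 'cook': -ook = /ʊk/
/ʊk/ and /ʊk/ are the same ending sound, so the words rhyme.

Yes


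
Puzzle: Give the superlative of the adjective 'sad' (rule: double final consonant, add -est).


Apply superlative formation (double final consonant, add -est): 'sad' -> 'saddest'.

saddest


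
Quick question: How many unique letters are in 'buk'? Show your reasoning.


Unique letters in 'buk': {b, k, u} = 3 distinct letters.

3


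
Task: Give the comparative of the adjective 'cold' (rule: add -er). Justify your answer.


Apply comparative formation (add -er): 'cold' -> 'colder'.

colder


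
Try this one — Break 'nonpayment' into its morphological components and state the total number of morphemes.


Step 1: Identify prefix: 'non' (meaning: not)
Step 2: Identify root: 'pay'
Step 3: Identify suffix(es): 'ment'
Decomposition: non- (prefix: not) + pay (root) + -ment (suffix: action/result)
Total morphemes: 3

3 morphemes (non- (prefix: not) + pay (root) + -ment (suffix: action/result))


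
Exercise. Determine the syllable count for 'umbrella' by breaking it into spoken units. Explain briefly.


Break 'umbrella' into syllables: um-brel-la -> um | brel | la = 3 syllables

3 syllables


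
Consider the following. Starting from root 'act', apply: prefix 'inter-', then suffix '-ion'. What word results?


Step 1: Add prefix 'inter-' to 'act' = 'interact'
Step 2: Add suffix '-ion' to 'interact' = 'interaction'

interaction


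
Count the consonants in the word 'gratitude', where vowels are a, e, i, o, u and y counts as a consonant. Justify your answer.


Consonants in 'gratitude': g, r, t, t, d = 5 consonants.

5


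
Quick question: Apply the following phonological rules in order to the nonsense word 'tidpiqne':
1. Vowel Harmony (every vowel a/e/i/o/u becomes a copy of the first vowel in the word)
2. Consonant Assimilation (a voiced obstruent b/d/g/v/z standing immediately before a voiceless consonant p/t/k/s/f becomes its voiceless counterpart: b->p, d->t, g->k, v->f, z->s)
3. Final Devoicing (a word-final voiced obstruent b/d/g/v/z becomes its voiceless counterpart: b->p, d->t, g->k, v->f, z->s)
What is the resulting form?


Starting form: 'tidpiqne'
Rule 1: Vowel Harmony: all vowels become 'i' (matching first vowel). 'tidpiqne' -> 'tidpiqni'
Rule 2: Consonant Assimilation: voiced obstruent before voiceless consonant becomes voiceless ('dp' -> 'tp'). 'tidpiqni' -> 'titpiqni'
Rule 3: Final Devoicing: the word ends in the vowel 'i', not a consonant. No change.
Final form: 'titpiqni'

titpiqni


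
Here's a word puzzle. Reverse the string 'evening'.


Reverse 'evening' character by character: 'gnineve'.

gnineve


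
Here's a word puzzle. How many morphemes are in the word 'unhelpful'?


Decomposition: un- (prefix) + help (root) + -ful (suffix) = 3 morpheme(s)

3 morphemes
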